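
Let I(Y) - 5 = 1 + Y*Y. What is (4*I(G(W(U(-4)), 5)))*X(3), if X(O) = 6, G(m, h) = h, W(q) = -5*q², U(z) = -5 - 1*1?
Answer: 744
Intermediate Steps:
U(z) = -6 (U(z) = -5 - 1 = -6)
I(Y) = 6 + Y² (I(Y) = 5 + (1 + Y*Y) = 5 + (1 + Y²) = 6 + Y²)
(4*I(G(W(U(-4)), 5)))*X(3) = (4*(6 + 5²))*6 = (4*(6 + 25))*6 = (4*31)*6 = 124*6 = 744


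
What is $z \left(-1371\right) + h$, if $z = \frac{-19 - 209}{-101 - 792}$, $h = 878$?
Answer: $\frac{24814}{47} \approx 527.96$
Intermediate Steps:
$z = \frac{12}{47}$ ($z = - \frac{228}{-893} = \left(-228\right) \left(- \frac{1}{893}\right) = \frac{12}{47} \approx 0.25532$)
$z \left(-1371\right) + h = \frac{12}{47} \left(-1371\right) + 878 = - \frac{16452}{47} + 878 = \frac{24814}{47}$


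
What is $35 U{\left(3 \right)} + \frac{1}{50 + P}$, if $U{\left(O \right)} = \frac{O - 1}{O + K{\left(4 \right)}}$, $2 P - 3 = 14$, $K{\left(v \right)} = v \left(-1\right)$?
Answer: $- \frac{8188}{117} \approx -69.983$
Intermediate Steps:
$K{\left(v \right)} = - v$
$P = \frac{17}{2}$ ($P = \frac{3}{2} + \frac{1}{2} \cdot 14 = \frac{3}{2} + 7 = \frac{17}{2} \approx 8.5$)
$U{\left(O \right)} = \frac{-1 + O}{-4 + O}$ ($U{\left(O \right)} = \frac{O - 1}{O - 4} = \frac{-1 + O}{O - 4} = \frac{-1 + O}{-4 + O}$)
$35 U{\left(3 \right)} + \frac{1}{50 + P} = 35 \frac{-1 + 3}{-4 + 3} + \frac{1}{50 + \frac{17}{2}} = 35 \frac{1}{-1} \cdot 2 + \frac{1}{\frac{117}{2}} = 35 \left(\left(-1\right) 2\right) + \frac{2}{117} = 35 \left(-2\right) + \frac{2}{117} = -70 + \frac{2}{117} = - \frac{8188}{117}$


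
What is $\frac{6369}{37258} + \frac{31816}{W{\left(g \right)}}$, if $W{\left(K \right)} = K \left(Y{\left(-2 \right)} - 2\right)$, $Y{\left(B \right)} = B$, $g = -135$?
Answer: $\frac{297209947}{5029830} \approx 59.089$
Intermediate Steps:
$W{\left(K \right)} = - 4 K$ ($W{\left(K \right)} = K \left(-2 - 2\right) = K \left(-4\right) = - 4 K$)
$\frac{6369}{37258} + \frac{31816}{W{\left(g \right)}} = \frac{6369}{37258} + \frac{31816}{\left(-4\right) \left(-135\right)} = 6369 \cdot \frac{1}{37258} + \frac{31816}{540} = \frac{6369}{37258} + 31816 \cdot \frac{1}{540} = \frac{6369}{37258} + \frac{7954}{135} = \frac{297209947}{5029830}$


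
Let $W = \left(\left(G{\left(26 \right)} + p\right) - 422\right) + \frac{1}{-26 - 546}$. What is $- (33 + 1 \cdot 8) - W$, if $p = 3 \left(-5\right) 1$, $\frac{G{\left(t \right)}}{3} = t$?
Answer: $\frac{181897}{572} \approx 318.0$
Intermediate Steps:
$G{\left(t \right)} = 3 t$
$p = -15$ ($p = \left(-15\right) 1 = -15$)
$W = - \frac{205349}{572}$ ($W = \left(\left(3 \cdot 26 - 15\right) - 422\right) + \frac{1}{-26 - 546} = \left(\left(78 - 15\right) - 422\right) + \frac{1}{-572} = \left(63 - 422\right) - \frac{1}{572} = -359 - \frac{1}{572} = - \frac{205349}{572} \approx -359.0$)
$- (33 + 1 \cdot 8) - W = - (33 + 1 \cdot 8) - - \frac{205349}{572} = - (33 + 8) + \frac{205349}{572} = \left(-1\right) 41 + \frac{205349}{572} = -41 + \frac{205349}{572} = \frac{181897}{572}$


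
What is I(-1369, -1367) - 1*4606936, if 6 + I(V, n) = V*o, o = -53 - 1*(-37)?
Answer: -4585038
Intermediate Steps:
o = -16 (o = -53 + 37 = -16)
I(V, n) = -6 - 16*V (I(V, n) = -6 + V*(-16) = -6 - 16*V)
I(-1369, -1367) - 1*4606936 = (-6 - 16*(-1369)) - 1*4606936 = (-6 + 21904) - 4606936 = 21898 - 4606936 = -4585038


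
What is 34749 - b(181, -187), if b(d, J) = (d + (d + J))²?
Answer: 4124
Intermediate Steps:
b(d, J) = (J + 2*d)² (b(d, J) = (d + (J + d))² = (J + 2*d)²)
34749 - b(181, -187) = 34749 - (-187 + 2*181)² = 34749 - (-187 + 362)² = 34749 - 1*175² = 34749 - 1*30625 = 34749 - 30625 = 4124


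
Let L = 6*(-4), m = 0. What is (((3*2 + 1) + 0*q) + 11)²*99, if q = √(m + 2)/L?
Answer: 32076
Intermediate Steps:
L = -24
q = -√2/24 (q = √(0 + 2)/(-24) = √2*(-1/24) = -√2/24 ≈ -0.058926)
(((3*2 + 1) + 0*q) + 11)²*99 = (((3*2 + 1) + 0*(-√2/24)) + 11)²*99 = (((6 + 1) + 0) + 11)²*99 = ((7 + 0) + 11)²*99 = (7 + 11)²*99 = 18²*99 = 324*99 = 32076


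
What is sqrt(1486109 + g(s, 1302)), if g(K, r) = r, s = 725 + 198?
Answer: sqrt(1487411) ≈ 1219.6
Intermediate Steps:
s = 923
sqrt(1486109 + g(s, 1302)) = sqrt(1486109 + 1302) = sqrt(1487411)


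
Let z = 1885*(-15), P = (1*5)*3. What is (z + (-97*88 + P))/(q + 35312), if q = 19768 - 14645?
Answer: -36796/40435 ≈ -0.91000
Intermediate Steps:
P = 15 (P = 5*3 = 15)
q = 5123
z = -28275
(z + (-97*88 + P))/(q + 35312) = (-28275 + (-97*88 + 15))/(5123 + 35312) = (-28275 + (-8536 + 15))/40435 = (-28275 - 8521)*(1/40435) = -36796*1/40435 = -36796/40435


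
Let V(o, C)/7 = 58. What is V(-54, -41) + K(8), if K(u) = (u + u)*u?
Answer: 534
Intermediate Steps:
K(u) = 2*u**2 (K(u) = (2*u)*u = 2*u**2)
V(o, C) = 406 (V(o, C) = 7*58 = 406)
V(-54, -41) + K(8) = 406 + 2*8**2 = 406 + 2*64 = 406 + 128 = 534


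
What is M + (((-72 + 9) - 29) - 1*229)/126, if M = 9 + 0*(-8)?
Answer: 271/42 ≈ 6.4524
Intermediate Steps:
M = 9 (M = 9 + 0 = 9)
M + (((-72 + 9) - 29) - 1*229)/126 = 9 + (((-72 + 9) - 29) - 1*229)/126 = 9 + ((-63 - 29) - 229)*(1/126) = 9 + (-92 - 229)*(1/126) = 9 - 321*1/126 = 9 - 107/42 = 271/42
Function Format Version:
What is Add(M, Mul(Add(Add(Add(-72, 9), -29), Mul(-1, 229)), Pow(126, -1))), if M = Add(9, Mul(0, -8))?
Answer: Rational(271, 42) ≈ 6.4524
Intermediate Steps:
M = 9 (M = Add(9, 0) = 9)
Add(M, Mul(Add(Add(Add(-72, 9), -29), Mul(-1, 229)), Pow(126, -1))) = Add(9, Mul(Add(Add(Add(-72, 9), -29), Mul(-1, 229)), Pow(126, -1))) = Add(9, Mul(Add(Add(-63, -29), -229), Rational(1, 126))) = Add(9, Mul(Add(-92, -229), Rational(1, 126))) = Add(9, Mul(-321, Rational(1, 126))) = Add(9, Rational(-107, 42)) = Rational(271, 42)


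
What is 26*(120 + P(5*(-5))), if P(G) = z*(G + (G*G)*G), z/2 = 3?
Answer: -2438280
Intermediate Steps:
z = 6 (z = 2*3 = 6)
P(G) = 6*G + 6*G**3 (P(G) = 6*(G + (G*G)*G) = 6*(G + G**2*G) = 6*(G + G**3) = 6*G + 6*G**3)
26*(120 + P(5*(-5))) = 26*(120 + 6*(5*(-5))*(1 + (5*(-5))**2)) = 26*(120 + 6*(-25)*(1 + (-25)**2)) = 26*(120 + 6*(-25)*(1 + 625)) = 26*(120 + 6*(-25)*626) = 26*(120 - 93900) = 26*(-93780) = -2438280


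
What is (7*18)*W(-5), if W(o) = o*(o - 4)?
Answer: 5670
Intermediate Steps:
W(o) = o*(-4 + o)
(7*18)*W(-5) = (7*18)*(-5*(-4 - 5)) = 126*(-5*(-9)) = 126*45 = 5670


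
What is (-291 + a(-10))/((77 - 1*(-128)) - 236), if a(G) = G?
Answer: 301/31 ≈ 9.7097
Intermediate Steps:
(-291 + a(-10))/((77 - 1*(-128)) - 236) = (-291 - 10)/((77 - 1*(-128)) - 236) = -301/((77 + 128) - 236) = -301/(205 - 236) = -301/(-31) = -301*(-1/31) = 301/31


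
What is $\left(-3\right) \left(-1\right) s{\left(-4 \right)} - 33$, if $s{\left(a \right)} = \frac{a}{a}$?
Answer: $-30$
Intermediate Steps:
$s{\left(a \right)} = 1$
$\left(-3\right) \left(-1\right) s{\left(-4 \right)} - 33 = \left(-3\right) \left(-1\right) 1 - 33 = 3 \cdot 1 - 33 = 3 - 33 = -30$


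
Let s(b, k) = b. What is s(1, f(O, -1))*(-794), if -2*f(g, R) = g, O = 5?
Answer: -794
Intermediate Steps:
f(g, R) = -g/2
s(1, f(O, -1))*(-794) = 1*(-794) = -794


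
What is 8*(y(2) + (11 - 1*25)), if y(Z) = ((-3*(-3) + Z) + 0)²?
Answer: 856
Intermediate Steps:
y(Z) = (9 + Z)² (y(Z) = ((9 + Z) + 0)² = (9 + Z)²)
8*(y(2) + (11 - 1*25)) = 8*((9 + 2)² + (11 - 1*25)) = 8*(11² + (11 - 25)) = 8*(121 - 14) = 8*107 = 856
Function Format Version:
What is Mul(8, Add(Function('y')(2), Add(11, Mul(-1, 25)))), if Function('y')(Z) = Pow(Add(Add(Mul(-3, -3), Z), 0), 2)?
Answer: 856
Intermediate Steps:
Function('y')(Z) = Pow(Add(9, Z), 2) (Function('y')(Z) = Pow(Add(Add(9, Z), 0), 2) = Pow(Add(9, Z), 2))
Mul(8, Add(Function('y')(2), Add(11, Mul(-1, 25)))) = Mul(8, Add(Pow(Add(9, 2), 2), Add(11, Mul(-1, 25)))) = Mul(8, Add(Pow(11, 2), Add(11, -25))) = Mul(8, Add(121, -14)) = Mul(8, 107) = 856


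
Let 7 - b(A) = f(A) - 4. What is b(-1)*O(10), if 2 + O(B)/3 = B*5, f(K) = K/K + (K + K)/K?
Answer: 1152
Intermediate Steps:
f(K) = 3 (f(K) = 1 + (2*K)/K = 1 + 2 = 3)
b(A) = 8 (b(A) = 7 - (3 - 4) = 7 - 1*(-1) = 7 + 1 = 8)
O(B) = -6 + 15*B (O(B) = -6 + 3*(B*5) = -6 + 3*(5*B) = -6 + 15*B)
b(-1)*O(10) = 8*(-6 + 15*10) = 8*(-6 + 150) = 8*144 = 1152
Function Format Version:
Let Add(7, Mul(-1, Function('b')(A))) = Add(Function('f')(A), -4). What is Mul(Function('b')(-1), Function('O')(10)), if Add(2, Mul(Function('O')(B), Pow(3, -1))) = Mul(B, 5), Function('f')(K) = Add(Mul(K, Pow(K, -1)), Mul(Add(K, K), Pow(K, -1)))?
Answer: 1152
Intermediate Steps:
Function('f')(K) = 3 (Function('f')(K) = Add(1, Mul(Mul(2, K), Pow(K, -1))) = Add(1, 2) = 3)
Function('b')(A) = 8 (Function('b')(A) = Add(7, Mul(-1, Add(3, -4))) = Add(7, Mul(-1, -1)) = Add(7, 1) = 8)
Function('O')(B) = Add(-6, Mul(15, B)) (Function('O')(B) = Add(-6, Mul(3, Mul(B, 5))) = Add(-6, Mul(3, Mul(5, B))) = Add(-6, Mul(15, B)))
Mul(Function('b')(-1), Function('O')(10)) = Mul(8, Add(-6, Mul(15, 10))) = Mul(8, Add(-6, 150)) = Mul(8, 144) = 1152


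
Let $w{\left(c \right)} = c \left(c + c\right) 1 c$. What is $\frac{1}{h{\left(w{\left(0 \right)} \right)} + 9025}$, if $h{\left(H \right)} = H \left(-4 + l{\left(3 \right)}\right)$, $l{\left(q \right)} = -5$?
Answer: $\frac{1}{9025} \approx 0.0001108$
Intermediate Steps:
$w{\left(c \right)} = 2 c^{3}$ ($w{\left(c \right)} = c 2 c 1 c = 2 c^{2} \cdot 1 c = 2 c^{2} c = 2 c^{3}$)
$h{\left(H \right)} = - 9 H$ ($h{\left(H \right)} = H \left(-4 - 5\right) = H \left(-9\right) = - 9 H$)
$\frac{1}{h{\left(w{\left(0 \right)} \right)} + 9025} = \frac{1}{- 9 \cdot 2 \cdot 0^{3} + 9025} = \frac{1}{- 9 \cdot 2 \cdot 0 + 9025} = \frac{1}{\left(-9\right) 0 + 9025} = \frac{1}{0 + 9025} = \frac{1}{9025}$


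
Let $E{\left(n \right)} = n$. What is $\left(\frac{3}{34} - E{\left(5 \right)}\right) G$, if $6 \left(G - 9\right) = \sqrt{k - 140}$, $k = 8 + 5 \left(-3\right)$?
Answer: $- \frac{1503}{34} - \frac{1169 i \sqrt{3}}{204} \approx -44.206 - 9.9253 i$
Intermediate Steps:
$k = -7$ ($k = 8 - 15 = -7$)
$G = 9 + \frac{7 i \sqrt{3}}{6}$ ($G = 9 + \frac{\sqrt{-7 - 140}}{6} = 9 + \frac{\sqrt{-147}}{6} = 9 + \frac{7 i \sqrt{3}}{6} \approx 9.0 + 2.0207 i$)
$\left(\frac{3}{34} - E{\left(5 \right)}\right) G = \left(\frac{3}{34} - 5\right) \left(9 + \frac{7 i \sqrt{3}}{6}\right) = - \frac{167 \left(9 + \frac{7 i \sqrt{3}}{6}\right)}{34} = - \frac{1503}{34} - \frac{1169 i \sqrt{3}}{204}$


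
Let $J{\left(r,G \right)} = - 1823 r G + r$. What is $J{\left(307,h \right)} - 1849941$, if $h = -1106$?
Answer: $617135432$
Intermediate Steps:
$J{\left(r,G \right)} = r - 1823 G r$ ($J{\left(r,G \right)} = - 1823 G r + r = r - 1823 G r$)
$J{\left(307,h \right)} - 1849941 = 307 \left(1 - -2016238\right) - 1849941 = 307 \left(1 + 2016238\right) - 1849941 = 307 \cdot 2016239 - 1849941 = 618985373 - 1849941 = 617135432$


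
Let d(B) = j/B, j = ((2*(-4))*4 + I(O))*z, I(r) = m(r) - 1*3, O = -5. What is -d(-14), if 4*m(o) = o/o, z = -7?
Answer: 139/8 ≈ 17.375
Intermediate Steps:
m(o) = 1/4 (m(o) = (o/o)/4 = (1/4)*1 = 1/4)
I(r) = -11/4 (I(r) = 1/4 - 1*3 = 1/4 - 3 = -11/4)
j = 973/4 (j = ((2*(-4))*4 - 11/4)*(-7) = (-8*4 - 11/4)*(-7) = (-32 - 11/4)*(-7) = -139/4*(-7) = 973/4 ≈ 243.25)
d(B) = 973/(4*B)
-d(-14) = -973/(4*(-14)) = -973*(-1)/(4*14) = -1*(-139/8) = 139/8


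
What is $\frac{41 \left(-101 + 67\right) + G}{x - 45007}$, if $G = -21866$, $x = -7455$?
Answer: $\frac{11630}{26231} \approx 0.44337$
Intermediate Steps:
$\frac{41 \left(-101 + 67\right) + G}{x - 45007} = \frac{41 \left(-101 + 67\right) - 21866}{-7455 - 45007} = \frac{41 \left(-34\right) - 21866}{-52462} = \left(-1394 - 21866\right) \left(- \frac{1}{52462}\right) = \left(-23260\right) \left(- \frac{1}{52462}\right) = \frac{11630}{26231}$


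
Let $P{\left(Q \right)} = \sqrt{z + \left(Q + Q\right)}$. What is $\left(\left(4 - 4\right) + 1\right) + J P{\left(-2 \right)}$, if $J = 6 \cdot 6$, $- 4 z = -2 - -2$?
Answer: $1 + 72 i \approx 1.0 + 72.0 i$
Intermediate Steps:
$z = 0$ ($z = - \frac{-2 - -2}{4} = - \frac{-2 + 2}{4} = \left(- \frac{1}{4}\right) 0 = 0$)
$J = 36$
$P{\left(Q \right)} = \sqrt{2} \sqrt{Q}$ ($P{\left(Q \right)} = \sqrt{0 + \left(Q + Q\right)} = \sqrt{0 + 2 Q} = \sqrt{2 Q} = \sqrt{2} \sqrt{Q}$)
$\left(\left(4 - 4\right) + 1\right) + J P{\left(-2 \right)} = \left(\left(4 - 4\right) + 1\right) + 36 \sqrt{2} \sqrt{-2} = \left(0 + 1\right) + 36 \sqrt{2} i \sqrt{2} = 1 + 36 \cdot 2 i = 1 + 72 i$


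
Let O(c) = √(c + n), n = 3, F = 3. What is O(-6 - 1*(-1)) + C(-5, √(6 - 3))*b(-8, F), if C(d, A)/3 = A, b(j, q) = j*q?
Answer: -72*√3 + I*√2 ≈ -124.71 + 1.4142*I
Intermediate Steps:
C(d, A) = 3*A
O(c) = √(3 + c) (O(c) = √(c + 3) = √(3 + c))
O(-6 - 1*(-1)) + C(-5, √(6 - 3))*b(-8, F) = √(3 + (-6 - 1*(-1))) + (3*√(6 - 3))*(-8*3) = √(3 + (-6 + 1)) + (3*√3)*(-24) = √(3 - 5) - 72*√3 = √(-2) - 72*√3 = I*√2 - 72*√3 = -72*√3 + I*√2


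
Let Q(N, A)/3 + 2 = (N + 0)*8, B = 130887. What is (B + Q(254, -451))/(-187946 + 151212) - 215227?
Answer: -7906285595/36734 ≈ -2.1523e+5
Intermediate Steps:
Q(N, A) = -6 + 24*N (Q(N, A) = -6 + 3*((N + 0)*8) = -6 + 3*(N*8) = -6 + 3*(8*N) = -6 + 24*N)
(B + Q(254, -451))/(-187946 + 151212) - 215227 = (130887 + (-6 + 24*254))/(-187946 + 151212) - 215227 = (130887 + (-6 + 6096))/(-36734) - 215227 = (130887 + 6090)*(-1/36734) - 215227 = 136977*(-1/36734) - 215227 = -136977/36734 - 215227 = -7906285595/36734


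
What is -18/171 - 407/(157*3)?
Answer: -8675/8949 ≈ -0.96938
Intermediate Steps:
-18/171 - 407/(157*3) = -18*1/171 - 407/471 = -2/19 - 407*1/471 = -2/19 - 407/471 = -8675/8949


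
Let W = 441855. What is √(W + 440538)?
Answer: √882393 ≈ 939.36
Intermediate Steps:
√(W + 440538) = √(441855 + 440538) = √882393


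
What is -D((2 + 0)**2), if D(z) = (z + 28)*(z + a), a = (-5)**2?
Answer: -928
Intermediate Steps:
a = 25
D(z) = (25 + z)*(28 + z) (D(z) = (z + 28)*(z + 25) = (28 + z)*(25 + z) = (25 + z)*(28 + z))
-D((2 + 0)**2) = -(700 + ((2 + 0)**2)**2 + 53*(2 + 0)**2) = -(700 + (2**2)**2 + 53*2**2) = -(700 + 4**2 + 53*4) = -(700 + 16 + 212) = -1*928 = -928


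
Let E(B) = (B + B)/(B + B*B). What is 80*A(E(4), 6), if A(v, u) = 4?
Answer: 320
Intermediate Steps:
E(B) = 2*B/(B + B**2) (E(B) = (2*B)/(B + B**2) = 2*B/(B + B**2))
80*A(E(4), 6) = 80*4 = 320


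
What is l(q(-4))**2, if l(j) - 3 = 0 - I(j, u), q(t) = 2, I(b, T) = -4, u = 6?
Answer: 49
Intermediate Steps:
l(j) = 7 (l(j) = 3 + (0 - 1*(-4)) = 3 + (0 + 4) = 3 + 4 = 7)
l(q(-4))**2 = 7**2 = 49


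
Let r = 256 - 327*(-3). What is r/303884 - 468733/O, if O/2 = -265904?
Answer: 35774576367/40401985568 ≈ 0.88547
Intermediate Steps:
O = -531808 (O = 2*(-265904) = -531808)
r = 1237 (r = 256 + 981 = 1237)
r/303884 - 468733/O = 1237/303884 - 468733/(-531808) = 1237*(1/303884) - 468733*(-1/531808) = 1237/303884 + 468733/531808 = 35774576367/40401985568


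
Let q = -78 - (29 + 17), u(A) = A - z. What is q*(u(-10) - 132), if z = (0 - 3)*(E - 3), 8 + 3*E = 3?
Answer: 19344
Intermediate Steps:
E = -5/3 (E = -8/3 + (⅓)*3 = -8/3 + 1 = -5/3 ≈ -1.6667)
z = 14 (z = (0 - 3)*(-5/3 - 3) = -3*(-14/3) = 14)
u(A) = -14 + A (u(A) = A - 1*14 = A - 14 = -14 + A)
q = -124 (q = -78 - 1*46 = -78 - 46 = -124)
q*(u(-10) - 132) = -124*((-14 - 10) - 132) = -124*(-24 - 132) = -124*(-156) = 19344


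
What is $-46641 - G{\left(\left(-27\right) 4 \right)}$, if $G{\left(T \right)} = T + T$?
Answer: $-46425$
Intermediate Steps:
$G{\left(T \right)} = 2 T$
$-46641 - G{\left(\left(-27\right) 4 \right)} = -46641 - 2 \left(\left(-27\right) 4\right) = -46641 - 2 \left(-108\right) = -46641 - -216 = -46641 + 216 = -46425$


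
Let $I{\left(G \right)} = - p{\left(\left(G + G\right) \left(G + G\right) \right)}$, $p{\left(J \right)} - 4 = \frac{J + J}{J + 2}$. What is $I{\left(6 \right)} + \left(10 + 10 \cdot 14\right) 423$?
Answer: $\frac{4631414}{73} \approx 63444.0$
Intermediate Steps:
$p{\left(J \right)} = 4 + \frac{2 J}{2 + J}$ ($p{\left(J \right)} = 4 + \frac{J + J}{J + 2} = 4 + \frac{2 J}{2 + J}$)
$I{\left(G \right)} = - \frac{2 \left(4 + 12 G^{2}\right)}{2 + 4 G^{2}}$ ($I{\left(G \right)} = - \frac{2 \left(4 + 3 \left(G + G\right) \left(G + G\right)\right)}{2 + \left(G + G\right) \left(G + G\right)} = - \frac{2 \left(4 + 3 \cdot 2 G 2 G\right)}{2 + 2 G 2 G} = - \frac{2 \left(4 + 3 \cdot 4 G^{2}\right)}{2 + 4 G^{2}} = - \frac{2 \left(4 + 12 G^{2}\right)}{2 + 4 G^{2}}$)
$I{\left(6 \right)} + \left(10 + 10 \cdot 14\right) 423 = \frac{4 \left(-1 - 3 \cdot 6^{2}\right)}{1 + 2 \cdot 6^{2}} + \left(10 + 10 \cdot 14\right) 423 = \frac{4 \left(-1 - 108\right)}{1 + 2 \cdot 36} + \left(10 + 140\right) 423 = \frac{4 \left(-1 - 108\right)}{1 + 72} + 150 \cdot 423 = 4 \cdot \frac{1}{73} \left(-109\right) + 63450 = - \frac{436}{73} + 63450 = \frac{4631414}{73}$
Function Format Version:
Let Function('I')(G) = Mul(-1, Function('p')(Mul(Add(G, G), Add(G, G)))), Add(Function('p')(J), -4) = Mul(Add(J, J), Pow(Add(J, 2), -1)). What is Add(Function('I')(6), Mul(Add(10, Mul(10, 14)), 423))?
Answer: Rational(4631414, 73) ≈ 63444.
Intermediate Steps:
Function('p')(J) = Add(4, Mul(2, J, Pow(Add(2, J), -1))) (Function('p')(J) = Add(4, Mul(Add(J, J), Pow(Add(J, 2), -1))) = Add(4, Mul(Mul(2, J), Pow(Add(2, J), -1))) = Add(4, Mul(2, J, Pow(Add(2, J), -1))))
Function('I')(G) = Mul(-2, Pow(Add(2, Mul(4, Pow(G, 2))), -1), Add(4, Mul(12, Pow(G, 2)))) (Function('I')(G) = Mul(-1, Mul(2, Pow(Add(2, Mul(Add(G, G), Add(G, G))), -1), Add(4, Mul(3, Mul(Add(G, G), Add(G, G)))))) = Mul(-1, Mul(2, Pow(Add(2, Mul(Mul(2, G), Mul(2, G))), -1), Add(4, Mul(3, Mul(Mul(2, G), Mul(2, G)))))) = Mul(-1, Mul(2, Pow(Add(2, Mul(4, Pow(G, 2))), -1), Add(4, Mul(3, Mul(4, Pow(G, 2)))))) = Mul(-1, Mul(2, Pow(Add(2, Mul(4, Pow(G, 2))), -1), Add(4, Mul(12, Pow(G, 2))))) = Mul(-2, Pow(Add(2, Mul(4, Pow(G, 2))), -1), Add(4, Mul(12, Pow(G, 2)))))
Add(Function('I')(6), Mul(Add(10, Mul(10, 14)), 423)) = Add(Mul(4, Pow(Add(1, Mul(2, Pow(6, 2))), -1), Add(-1, Mul(-3, Pow(6, 2)))), Mul(Add(10, Mul(10, 14)), 423)) = Add(Mul(4, Pow(Add(1, Mul(2, 36)), -1), Add(-1, Mul(-3, 36))), Mul(Add(10, 140), 423)) = Add(Mul(4, Pow(Add(1, 72), -1), Add(-1, -108)), Mul(150, 423)) = Add(Mul(4, Pow(73, -1), -109), 63450) = Add(Mul(4, Rational(1, 73), -109), 63450) = Add(Rational(-436, 73), 63450) = Rational(4631414, 73)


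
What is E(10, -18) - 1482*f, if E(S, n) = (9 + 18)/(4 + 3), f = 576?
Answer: -5975397/7 ≈ -8.5363e+5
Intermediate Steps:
E(S, n) = 27/7
E(10, -18) - 1482*f = 27/7 - 1482*576 = 27/7 - 853632 = -5975397/7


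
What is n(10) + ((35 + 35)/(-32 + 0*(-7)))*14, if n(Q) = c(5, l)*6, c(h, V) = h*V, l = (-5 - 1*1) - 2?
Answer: -2165/8 ≈ -270.63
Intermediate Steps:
l = -8 (l = (-5 - 1) - 2 = -6 - 2 = -8)
c(h, V) = V*h
n(Q) = -240 (n(Q) = -8*5*6 = -40*6 = -240)
n(10) + ((35 + 35)/(-32 + 0*(-7)))*14 = -240 + ((35 + 35)/(-32 + 0*(-7)))*14 = -240 + (70/(-32 + 0))*14 = -240 + (70/(-32))*14 = -240 + (70*(-1/32))*14 = -240 - 35/16*14 = -240 - 245/8 = -2165/8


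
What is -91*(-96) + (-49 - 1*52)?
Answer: 8635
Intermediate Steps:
-91*(-96) + (-49 - 1*52) = 8736 + (-49 - 52) = 8736 - 101 = 8635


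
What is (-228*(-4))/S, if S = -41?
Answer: -912/41 ≈ -22.244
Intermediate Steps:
(-228*(-4))/S = -228*(-4)/(-41) = -38*(-24)*(-1/41) = 912*(-1/41) = -912/41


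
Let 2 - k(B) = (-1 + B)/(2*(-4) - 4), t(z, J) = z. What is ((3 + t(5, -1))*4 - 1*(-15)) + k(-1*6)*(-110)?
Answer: -653/6 ≈ -108.83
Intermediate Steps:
k(B) = 23/12 + B/12 (k(B) = 2 - (-1 + B)/(2*(-4) - 4) = 2 - (-1 + B)/(-8 - 4) = 2 - (-1 + B)/(-12) = 2 - (-1 + B)*(-1)/12 = 2 - (1/12 - B/12) = 2 + (-1/12 + B/12) = 23/12 + B/12)
((3 + t(5, -1))*4 - 1*(-15)) + k(-1*6)*(-110) = ((3 + 5)*4 - 1*(-15)) + (23/12 + (-1*6)/12)*(-110) = (8*4 + 15) + (23/12 + (1/12)*(-6))*(-110) = (32 + 15) + (23/12 - ½)*(-110) = 47 + (17/12)*(-110) = 47 - 935/6 = -653/6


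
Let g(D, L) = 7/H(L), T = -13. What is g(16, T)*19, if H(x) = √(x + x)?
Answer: -133*I*√26/26 ≈ -26.083*I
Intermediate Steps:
H(x) = √2*√x (H(x) = √(2*x) = √2*√x)
g(D, L) = 7*√2/(2*√L) (g(D, L) = 7/((√2*√L)) = 7*(√2/(2*√L)) = 7*√2/(2*√L))
g(16, T)*19 = (7*√2/(2*√(-13)))*19 = (7*√2*(-I*√13/13)/2)*19 = -7*I*√26/26*19 = -133*I*√26/26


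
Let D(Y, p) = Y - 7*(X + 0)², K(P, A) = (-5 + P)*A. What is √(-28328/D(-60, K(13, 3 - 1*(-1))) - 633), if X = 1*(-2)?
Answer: I*√37642/11 ≈ 17.638*I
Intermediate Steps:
X = -2
K(P, A) = A*(-5 + P)
D(Y, p) = -28 + Y (D(Y, p) = Y - 7*(-2 + 0)² = Y - 7*(-2)² = Y - 7*4 = Y - 28 = -28 + Y)
√(-28328/D(-60, K(13, 3 - 1*(-1))) - 633) = √(-28328/(-28 - 60) - 633) = √(-28328/(-88) - 633) = √(-28328*(-1/88) - 633) = √(3541/11 - 633) = √(-3422/11) = I*√37642/11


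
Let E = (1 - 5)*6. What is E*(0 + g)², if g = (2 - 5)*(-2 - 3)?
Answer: -5400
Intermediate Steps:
g = 15 (g = -3*(-5) = 15)
E = -24 (E = -4*6 = -24)
E*(0 + g)² = -24*(0 + 15)² = -24*15² = -24*225 = -5400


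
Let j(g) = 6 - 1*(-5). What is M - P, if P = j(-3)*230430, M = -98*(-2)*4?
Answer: -2533946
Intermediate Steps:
j(g) = 11 (j(g) = 6 + 5 = 11)
M = 784 (M = 196*4 = 784)
P = 2534730 (P = 11*230430 = 2534730)
M - P = 784 - 1*2534730 = 784 - 2534730 = -2533946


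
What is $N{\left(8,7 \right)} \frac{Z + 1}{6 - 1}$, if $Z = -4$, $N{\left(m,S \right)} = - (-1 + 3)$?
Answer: $\frac{6}{5} \approx 1.2$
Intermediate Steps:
$N{\left(m,S \right)} = -2$ ($N{\left(m,S \right)} = \left(-1\right) 2 = -2$)
$N{\left(8,7 \right)} \frac{Z + 1}{6 - 1} = - 2 \frac{-4 + 1}{6 - 1} = - 2 \cdot \frac{1}{5} \left(-3\right) = \left(-2\right) \left(- \frac{3}{5}\right) = \frac{6}{5}$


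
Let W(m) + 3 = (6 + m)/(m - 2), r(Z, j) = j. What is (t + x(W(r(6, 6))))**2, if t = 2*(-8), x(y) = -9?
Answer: 625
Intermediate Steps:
W(m) = -3 + (6 + m)/(-2 + m) (W(m) = -3 + (6 + m)/(m - 2) = -3 + (6 + m)/(-2 + m))
t = -16
(t + x(W(r(6, 6))))**2 = (-16 - 9)**2 = (-25)**2 = 625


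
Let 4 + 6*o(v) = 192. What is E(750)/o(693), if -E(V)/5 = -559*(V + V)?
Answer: 6288750/47 ≈ 1.3380e+5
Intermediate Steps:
o(v) = 94/3 (o(v) = -⅔ + (⅙)*192 = -⅔ + 32 = 94/3)
E(V) = 5590*V (E(V) = -(-2795)*(V + V) = -(-2795)*2*V = -(-5590)*V = 5590*V)
E(750)/o(693) = (5590*750)/(94/3) = 4192500*(3/94) = 6288750/47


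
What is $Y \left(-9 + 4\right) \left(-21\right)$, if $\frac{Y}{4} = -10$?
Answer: $-4200$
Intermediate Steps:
$Y = -40$ ($Y = 4 \left(-10\right) = -40$)
$Y \left(-9 + 4\right) \left(-21\right) = - 40 \left(-9 + 4\right) \left(-21\right) = \left(-40\right) \left(-5\right) \left(-21\right) = 200 \left(-21\right) = -4200$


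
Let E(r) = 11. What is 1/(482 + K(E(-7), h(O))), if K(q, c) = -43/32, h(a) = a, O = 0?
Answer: 32/15381 ≈ 0.0020805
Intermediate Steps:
K(q, c) = -43/32 (K(q, c) = -43*1/32 = -43/32)
1/(482 + K(E(-7), h(O))) = 1/(482 - 43/32) = 1/(15381/32) = 32/15381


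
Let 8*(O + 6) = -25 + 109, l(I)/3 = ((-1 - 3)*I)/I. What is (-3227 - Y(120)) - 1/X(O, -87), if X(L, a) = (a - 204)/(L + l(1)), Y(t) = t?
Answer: -649323/194 ≈ -3347.0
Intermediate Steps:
l(I) = -12 (l(I) = 3*(((-1 - 3)*I)/I) = 3*((-4*I)/I) = 3*(-4) = -12)
O = 9/2 (O = -6 + (-25 + 109)/8 = -6 + (⅛)*84 = -6 + 21/2 = 9/2 ≈ 4.5000)
X(L, a) = (-204 + a)/(-12 + L) (X(L, a) = (a - 204)/(L - 12) = (-204 + a)/(-12 + L))
(-3227 - Y(120)) - 1/X(O, -87) = (-3227 - 1*120) - 1/((-204 - 87)/(-12 + 9/2)) = (-3227 - 120) - 1/(-291/(-15/2)) = -3347 - 1/((-2/15*(-291))) = -3347 - 1/194/5 = -3347 - 1*5/194 = -3347 - 5/194 = -649323/194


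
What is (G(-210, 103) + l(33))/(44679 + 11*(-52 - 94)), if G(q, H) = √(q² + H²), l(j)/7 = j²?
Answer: 7623/43073 + √54709/43073 ≈ 0.18241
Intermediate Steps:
l(j) = 7*j²
G(q, H) = √(H² + q²)
(G(-210, 103) + l(33))/(44679 + 11*(-52 - 94)) = (√(103² + (-210)²) + 7*33²)/(44679 + 11*(-52 - 94)) = (√(10609 + 44100) + 7*1089)/(44679 + 11*(-146)) = (√54709 + 7623)/(44679 - 1606) = (7623 + √54709)/43073 = (7623 + √54709)*(1/43073) = 7623/43073 + √54709/43073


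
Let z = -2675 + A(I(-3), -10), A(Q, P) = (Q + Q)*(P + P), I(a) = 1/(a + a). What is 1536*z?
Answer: -4098560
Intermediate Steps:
I(a) = 1/(2*a)
A(Q, P) = 4*P*Q (A(Q, P) = (2*Q)*(2*P) = 4*P*Q)
z = -8005/3 (z = -2675 + 4*(-10)*((½)/(-3)) = -2675 + 4*(-10)*((½)*(-⅓)) = -2675 + 4*(-10)*(-⅙) = -2675 + 20/3 = -8005/3 ≈ -2668.3)
1536*z = 1536*(-8005/3) = -4098560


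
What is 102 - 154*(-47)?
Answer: 7340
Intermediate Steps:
102 - 154*(-47) = 102 + 7238 = 7340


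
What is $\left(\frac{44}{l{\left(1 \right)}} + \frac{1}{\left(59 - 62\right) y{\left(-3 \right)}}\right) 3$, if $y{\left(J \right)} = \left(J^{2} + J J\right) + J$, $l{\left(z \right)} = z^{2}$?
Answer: $\frac{1979}{15} \approx 131.93$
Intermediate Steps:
$y{\left(J \right)} = J + 2 J^{2}$ ($y{\left(J \right)} = \left(J^{2} + J^{2}\right) + J = 2 J^{2} + J = J + 2 J^{2}$)
$\left(\frac{44}{l{\left(1 \right)}} + \frac{1}{\left(59 - 62\right) y{\left(-3 \right)}}\right) 3 = \left(\frac{44}{1^{2}} + \frac{1}{\left(59 - 62\right) \left(- 3 \left(1 + 2 \left(-3\right)\right)\right)}\right) 3 = \left(\frac{44}{1} + \frac{1}{\left(-3\right) \left(- 3 \left(1 - 6\right)\right)}\right) 3 = \left(44 \cdot 1 - \frac{1}{3 \left(\left(-3\right) \left(-5\right)\right)}\right) 3 = \left(44 - \frac{1}{3 \cdot 15}\right) 3 = \left(44 - \frac{1}{45}\right) 3 = \frac{1979}{45} \cdot 3 = \frac{1979}{15}$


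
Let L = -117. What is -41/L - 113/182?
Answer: -443/1638 ≈ -0.27045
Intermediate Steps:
-41/L - 113/182 = -41/(-117) - 113/182 = -41*(-1/117) - 113*1/182 = 41/117 - 113/182 = -443/1638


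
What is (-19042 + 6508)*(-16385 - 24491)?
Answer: 512339784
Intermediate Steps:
(-19042 + 6508)*(-16385 - 24491) = -12534*(-40876) = 512339784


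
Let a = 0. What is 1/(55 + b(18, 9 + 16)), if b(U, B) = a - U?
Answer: 1/37 ≈ 0.027027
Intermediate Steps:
b(U, B) = -U (b(U, B) = 0 - U = -U)
1/(55 + b(18, 9 + 16)) = 1/(55 - 1*18) = 1/(55 - 18) = 1/37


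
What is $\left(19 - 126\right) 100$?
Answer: $-10700$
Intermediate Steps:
$\left(19 - 126\right) 100 = \left(-107\right) 100 = -10700$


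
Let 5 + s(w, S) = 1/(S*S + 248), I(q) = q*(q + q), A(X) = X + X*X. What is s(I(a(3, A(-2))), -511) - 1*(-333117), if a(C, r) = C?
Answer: 87065150329/261369 ≈ 3.3311e+5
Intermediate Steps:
A(X) = X + X²
I(q) = 2*q² (I(q) = q*(2*q) = 2*q²)
s(w, S) = -5 + 1/(248 + S²) (s(w, S) = -5 + 1/(S*S + 248) = -5 + 1/(S² + 248) = -5 + 1/(248 + S²))
s(I(a(3, A(-2))), -511) - 1*(-333117) = (-1239 - 5*(-511)²)/(248 + (-511)²) - 1*(-333117) = (-1239 - 5*261121)/(248 + 261121) + 333117 = (-1239 - 1305605)/261369 + 333117 = (1/261369)*(-1306844) + 333117 = -1306844/261369 + 333117 = 87065150329/261369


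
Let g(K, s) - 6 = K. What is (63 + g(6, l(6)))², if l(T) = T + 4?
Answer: 5625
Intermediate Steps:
l(T) = 4 + T
g(K, s) = 6 + K
(63 + g(6, l(6)))² = (63 + (6 + 6))² = (63 + 12)² = 75² = 5625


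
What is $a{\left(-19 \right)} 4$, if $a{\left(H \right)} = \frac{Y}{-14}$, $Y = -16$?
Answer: $\frac{32}{7} \approx 4.5714$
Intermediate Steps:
$a{\left(H \right)} = \frac{8}{7}$ ($a{\left(H \right)} = - \frac{16}{-14} = \left(-16\right) \left(- \frac{1}{14}\right) = \frac{8}{7}$)
$a{\left(-19 \right)} 4 = \frac{8}{7} \cdot 4 = \frac{32}{7}$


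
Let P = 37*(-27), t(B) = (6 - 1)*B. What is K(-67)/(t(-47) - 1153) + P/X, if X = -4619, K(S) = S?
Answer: 1696085/6411172 ≈ 0.26455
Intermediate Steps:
t(B) = 5*B
P = -999
K(-67)/(t(-47) - 1153) + P/X = -67/(5*(-47) - 1153) - 999/(-4619) = -67/(-235 - 1153) - 999*(-1/4619) = -67/(-1388) + 999/4619 = -67*(-1/1388) + 999/4619 = 67/1388 + 999/4619 = 1696085/6411172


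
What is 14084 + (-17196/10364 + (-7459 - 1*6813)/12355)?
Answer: 450764168723/32011805 ≈ 14081.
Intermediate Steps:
14084 + (-17196/10364 + (-7459 - 1*6813)/12355) = 14084 + (-17196*1/10364 + (-7459 - 6813)*(1/12355)) = 14084 + (-4299/2591 - 14272*1/12355) = 14084 + (-4299/2591 - 14272/12355) = 14084 - 90092897/32011805 = 450764168723/32011805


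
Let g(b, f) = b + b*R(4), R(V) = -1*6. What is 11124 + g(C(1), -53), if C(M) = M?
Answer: 11119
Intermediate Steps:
R(V) = -6
g(b, f) = -5*b (g(b, f) = b + b*(-6) = b - 6*b = -5*b)
11124 + g(C(1), -53) = 11124 - 5*1 = 11124 - 5 = 11119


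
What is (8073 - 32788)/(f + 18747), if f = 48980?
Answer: -24715/67727 ≈ -0.36492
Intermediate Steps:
(8073 - 32788)/(f + 18747) = (8073 - 32788)/(48980 + 18747) = -24715/67727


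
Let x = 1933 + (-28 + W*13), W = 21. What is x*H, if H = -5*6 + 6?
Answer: -52272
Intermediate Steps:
x = 2178 (x = 1933 + (-28 + 21*13) = 1933 + (-28 + 273) = 1933 + 245 = 2178)
H = -24 (H = -30 + 6 = -24)
x*H = 2178*(-24) = -52272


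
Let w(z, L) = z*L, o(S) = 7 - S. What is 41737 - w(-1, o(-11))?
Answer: 41755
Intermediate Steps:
w(z, L) = L*z
41737 - w(-1, o(-11)) = 41737 - (7 - 1*(-11))*(-1) = 41737 - (7 + 11)*(-1) = 41737 - 18*(-1) = 41737 - 1*(-18) = 41737 + 18 = 41755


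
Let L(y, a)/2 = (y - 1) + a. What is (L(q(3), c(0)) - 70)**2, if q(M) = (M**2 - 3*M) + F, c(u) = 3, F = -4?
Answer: 5476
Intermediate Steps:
q(M) = -4 + M**2 - 3*M (q(M) = (M**2 - 3*M) - 4 = -4 + M**2 - 3*M)
L(y, a) = -2 + 2*a + 2*y (L(y, a) = 2*((y - 1) + a) = 2*((-1 + y) + a) = 2*(-1 + a + y) = -2 + 2*a + 2*y)
(L(q(3), c(0)) - 70)**2 = ((-2 + 2*3 + 2*(-4 + 3**2 - 3*3)) - 70)**2 = ((-2 + 6 + 2*(-4 + 9 - 9)) - 70)**2 = ((-2 + 6 + 2*(-4)) - 70)**2 = ((-2 + 6 - 8) - 70)**2 = (-4 - 70)**2 = (-74)**2 = 5476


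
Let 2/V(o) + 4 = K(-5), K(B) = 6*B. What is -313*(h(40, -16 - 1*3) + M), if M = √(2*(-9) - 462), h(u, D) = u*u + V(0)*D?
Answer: -8519547/17 - 1252*I*√30 ≈ -5.0115e+5 - 6857.5*I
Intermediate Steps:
V(o) = -1/17 (V(o) = 2/(-4 + 6*(-5)) = 2/(-4 - 30) = 2/(-34) = 2*(-1/34) = -1/17)
h(u, D) = u² - D/17 (h(u, D) = u*u - D/17 = u² - D/17)
M = 4*I*√30 (M = √(-18 - 462) = √(-480) = 4*I*√30 ≈ 21.909*I)
-313*(h(40, -16 - 1*3) + M) = -313*((40² - (-16 - 1*3)/17) + 4*I*√30) = -313*((1600 - (-16 - 3)/17) + 4*I*√30) = -313*((1600 - 1/17*(-19)) + 4*I*√30) = -313*((1600 + 19/17) + 4*I*√30) = -313*(27219/17 + 4*I*√30) = -8519547/17 - 1252*I*√30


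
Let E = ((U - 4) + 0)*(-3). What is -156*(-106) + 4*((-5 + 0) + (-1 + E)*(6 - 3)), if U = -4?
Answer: 16792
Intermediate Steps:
E = 24 (E = ((-4 - 4) + 0)*(-3) = (-8 + 0)*(-3) = -8*(-3) = 24)
-156*(-106) + 4*((-5 + 0) + (-1 + E)*(6 - 3)) = -156*(-106) + 4*((-5 + 0) + (-1 + 24)*(6 - 3)) = 16536 + 4*(-5 + 23*3) = 16536 + 4*(-5 + 69) = 16536 + 4*64 = 16536 + 256 = 16792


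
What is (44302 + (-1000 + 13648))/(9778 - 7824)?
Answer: 28475/977 ≈ 29.145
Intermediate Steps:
(44302 + (-1000 + 13648))/(9778 - 7824) = (44302 + 12648)/1954 = 56950*(1/1954) = 28475/977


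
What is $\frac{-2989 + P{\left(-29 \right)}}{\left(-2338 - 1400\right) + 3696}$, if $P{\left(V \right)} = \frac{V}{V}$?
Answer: $\frac{498}{7} \approx 71.143$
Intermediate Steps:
$P{\left(V \right)} = 1$
$\frac{-2989 + P{\left(-29 \right)}}{\left(-2338 - 1400\right) + 3696} = \frac{-2989 + 1}{\left(-2338 - 1400\right) + 3696} = - \frac{2988}{-3738 + 3696} = - \frac{2988}{-42} = \left(-2988\right) \left(- \frac{1}{42}\right) = \frac{498}{7}$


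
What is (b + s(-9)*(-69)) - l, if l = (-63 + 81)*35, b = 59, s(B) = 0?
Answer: -571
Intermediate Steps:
l = 630 (l = 18*35 = 630)
(b + s(-9)*(-69)) - l = (59 + 0*(-69)) - 1*630 = (59 + 0) - 630 = 59 - 630 = -571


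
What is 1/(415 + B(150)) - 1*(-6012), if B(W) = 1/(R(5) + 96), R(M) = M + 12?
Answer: 281938865/46896 ≈ 6012.0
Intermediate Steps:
R(M) = 12 + M
B(W) = 1/113 (B(W) = 1/((12 + 5) + 96) = 1/(17 + 96) = 1/113)
1/(415 + B(150)) - 1*(-6012) = 1/(415 + 1/113) - 1*(-6012) = 1/(46896/113) + 6012 = 113/46896 + 6012 = 281938865/46896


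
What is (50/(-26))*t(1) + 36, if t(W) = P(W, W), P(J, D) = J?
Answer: 443/13 ≈ 34.077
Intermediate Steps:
t(W) = W
(50/(-26))*t(1) + 36 = (50/(-26))*1 + 36 = (50*(-1/26))*1 + 36 = -25/13*1 + 36 = -25/13 + 36 = 443/13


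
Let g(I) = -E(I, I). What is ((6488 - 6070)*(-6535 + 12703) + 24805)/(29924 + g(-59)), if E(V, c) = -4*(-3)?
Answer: 2603029/29912 ≈ 87.023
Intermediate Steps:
E(V, c) = 12
g(I) = -12 (g(I) = -1*12 = -12)
((6488 - 6070)*(-6535 + 12703) + 24805)/(29924 + g(-59)) = ((6488 - 6070)*(-6535 + 12703) + 24805)/(29924 - 12) = (418*6168 + 24805)/29912 = (2578224 + 24805)*(1/29912) = 2603029*(1/29912) = 2603029/29912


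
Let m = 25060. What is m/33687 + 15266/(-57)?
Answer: -473534/1773 ≈ -267.08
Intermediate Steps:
m/33687 + 15266/(-57) = 25060/33687 + 15266/(-57) = 25060*(1/33687) + 15266*(-1/57) = 25060/33687 - 15266/57 = -473534/1773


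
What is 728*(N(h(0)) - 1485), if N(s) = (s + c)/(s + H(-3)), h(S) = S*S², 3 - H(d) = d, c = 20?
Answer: -3235960/3 ≈ -1.0787e+6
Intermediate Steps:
H(d) = 3 - d
h(S) = S³
N(s) = (20 + s)/(6 + s) (N(s) = (s + 20)/(s + (3 - 1*(-3))) = (20 + s)/(s + (3 + 3)) = (20 + s)/(s + 6) = (20 + s)/(6 + s))
728*(N(h(0)) - 1485) = 728*((20 + 0³)/(6 + 0³) - 1485) = 728*((20 + 0)/(6 + 0) - 1485) = 728*(20/6 - 1485) = 728*((⅙)*20 - 1485) = 728*(10/3 - 1485) = 728*(-4445/3) = -3235960/3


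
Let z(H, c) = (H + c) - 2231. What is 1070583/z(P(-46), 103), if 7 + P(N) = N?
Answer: -356861/727 ≈ -490.87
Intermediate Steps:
P(N) = -7 + N
z(H, c) = -2231 + H + c
1070583/z(P(-46), 103) = 1070583/(-2231 + (-7 - 46) + 103) = 1070583/(-2231 - 53 + 103) = 1070583/(-2181) = 1070583*(-1/2181) = -356861/727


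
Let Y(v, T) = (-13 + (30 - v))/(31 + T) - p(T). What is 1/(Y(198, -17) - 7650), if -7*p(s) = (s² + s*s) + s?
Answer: -14/106159 ≈ -0.00013188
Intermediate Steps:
p(s) = -2*s²/7 - s/7 (p(s) = -((s² + s*s) + s)/7 = -((s² + s²) + s)/7 = -(2*s² + s)/7 = -(s + 2*s²)/7 = -2*s²/7 - s/7)
Y(v, T) = (17 - v)/(31 + T) + T*(1 + 2*T)/7 (Y(v, T) = (-13 + (30 - v))/(31 + T) - (-1)*T*(1 + 2*T)/7 = (17 - v)/(31 + T) + T*(1 + 2*T)/7)
1/(Y(198, -17) - 7650) = 1/((119 - 7*198 + 2*(-17)³ + 31*(-17) + 63*(-17)²)/(7*(31 - 17)) - 7650) = 1/((⅐)*(119 - 1386 + 2*(-4913) - 527 + 63*289)/14 - 7650) = 1/((⅐)*(1/14)*(119 - 1386 - 9826 - 527 + 18207) - 7650) = 1/((⅐)*(1/14)*6587 - 7650) = 1/(941/14 - 7650) = 1/(-106159/14) = -14/106159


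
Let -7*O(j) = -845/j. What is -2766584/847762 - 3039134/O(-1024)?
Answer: 9234039779217332/358179445 ≈ 2.5780e+7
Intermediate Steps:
O(j) = 845/(7*j) (O(j) = -(-845)/(7*j) = 845/(7*j))
-2766584/847762 - 3039134/O(-1024) = -2766584/847762 - 3039134/((845/7)/(-1024)) = -2766584*1/847762 - 3039134/((845/7)*(-1/1024)) = -1383292/423881 - 3039134/(-845/7168) = -1383292/423881 - 3039134*(-7168/845) = -1383292/423881 + 21784512512/845 = 9234039779217332/358179445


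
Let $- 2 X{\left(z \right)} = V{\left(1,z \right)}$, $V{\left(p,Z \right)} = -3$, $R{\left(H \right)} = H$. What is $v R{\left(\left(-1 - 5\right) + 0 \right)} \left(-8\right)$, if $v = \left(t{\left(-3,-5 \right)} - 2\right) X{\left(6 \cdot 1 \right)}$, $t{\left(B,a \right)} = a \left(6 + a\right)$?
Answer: $-504$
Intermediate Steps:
$X{\left(z \right)} = \frac{3}{2}$ ($X{\left(z \right)} = \left(- \frac{1}{2}\right) \left(-3\right) = \frac{3}{2}$)
$v = - \frac{21}{2}$ ($v = \left(- 5 \left(6 - 5\right) - 2\right) \frac{3}{2} = \left(\left(-5\right) 1 - 2\right) \frac{3}{2} = \left(-5 - 2\right) \frac{3}{2} = \left(-7\right) \frac{3}{2} = - \frac{21}{2} \approx -10.5$)
$v R{\left(\left(-1 - 5\right) + 0 \right)} \left(-8\right) = - \frac{21 \left(\left(-1 - 5\right) + 0\right)}{2} \left(-8\right) = - \frac{21 \left(-6 + 0\right)}{2} \left(-8\right) = \left(- \frac{21}{2}\right) \left(-6\right) \left(-8\right) = 63 \left(-8\right) = -504$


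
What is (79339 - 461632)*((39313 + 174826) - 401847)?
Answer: 71759454444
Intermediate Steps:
(79339 - 461632)*((39313 + 174826) - 401847) = -382293*(214139 - 401847) = -382293*(-187708) = 71759454444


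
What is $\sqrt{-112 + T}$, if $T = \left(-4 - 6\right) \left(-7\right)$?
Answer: $i \sqrt{42} \approx 6.4807 i$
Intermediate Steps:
$T = 70$ ($T = \left(-10\right) \left(-7\right) = 70$)
$\sqrt{-112 + T} = \sqrt{-112 + 70} = \sqrt{-42} = i \sqrt{42}$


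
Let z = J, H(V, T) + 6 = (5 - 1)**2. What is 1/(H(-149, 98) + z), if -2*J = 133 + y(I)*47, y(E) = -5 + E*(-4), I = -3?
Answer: -1/221 ≈ -0.0045249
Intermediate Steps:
H(V, T) = 10 (H(V, T) = -6 + (5 - 1)**2 = -6 + 4**2 = -6 + 16 = 10)
y(E) = -5 - 4*E
J = -231 (J = -(133 + (-5 - 4*(-3))*47)/2 = -(133 + (-5 + 12)*47)/2 = -(133 + 7*47)/2 = -(133 + 329)/2 = -1/2*462 = -231)
z = -231
1/(H(-149, 98) + z) = 1/(10 - 231) = 1/(-221) = -1/221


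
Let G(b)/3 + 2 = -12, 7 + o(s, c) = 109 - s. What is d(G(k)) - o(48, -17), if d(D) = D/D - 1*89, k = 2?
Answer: -142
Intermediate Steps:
o(s, c) = 102 - s (o(s, c) = -7 + (109 - s) = 102 - s)
G(b) = -42 (G(b) = -6 + 3*(-12) = -6 - 36 = -42)
d(D) = -88 (d(D) = 1 - 89 = -88)
d(G(k)) - o(48, -17) = -88 - (102 - 1*48) = -88 - (102 - 48) = -88 - 1*54 = -88 - 54 = -142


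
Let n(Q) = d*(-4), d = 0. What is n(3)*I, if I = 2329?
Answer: 0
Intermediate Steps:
n(Q) = 0 (n(Q) = 0*(-4) = 0)
n(3)*I = 0*2329 = 0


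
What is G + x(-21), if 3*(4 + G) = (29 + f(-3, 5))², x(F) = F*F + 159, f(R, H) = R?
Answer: 2464/3 ≈ 821.33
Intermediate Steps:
x(F) = 159 + F² (x(F) = F² + 159 = 159 + F²)
G = 664/3 (G = -4 + (29 - 3)²/3 = -4 + (⅓)*26² = -4 + (⅓)*676 = -4 + 676/3 = 664/3 ≈ 221.33)
G + x(-21) = 664/3 + (159 + (-21)²) = 664/3 + (159 + 441) = 664/3 + 600 = 2464/3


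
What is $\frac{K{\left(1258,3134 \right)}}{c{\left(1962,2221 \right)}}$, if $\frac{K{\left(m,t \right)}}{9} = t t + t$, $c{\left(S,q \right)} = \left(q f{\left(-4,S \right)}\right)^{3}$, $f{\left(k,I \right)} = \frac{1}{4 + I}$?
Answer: $\frac{671938595450123760}{10955839861} \approx 6.1332 \cdot 10^{7}$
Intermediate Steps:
$c{\left(S,q \right)} = \frac{q^{3}}{\left(4 + S\right)^{3}}$ ($c{\left(S,q \right)} = \left(\frac{q}{4 + S}\right)^{3} = \frac{q^{3}}{\left(4 + S\right)^{3}}$)
$K{\left(m,t \right)} = 9 t + 9 t^{2}$ ($K{\left(m,t \right)} = 9 \left(t t + t\right) = 9 \left(t^{2} + t\right) = 9 \left(t + t^{2}\right) = 9 t + 9 t^{2}$)
$\frac{K{\left(1258,3134 \right)}}{c{\left(1962,2221 \right)}} = \frac{9 \cdot 3134 \left(1 + 3134\right)}{2221^{3} \frac{1}{\left(4 + 1962\right)^{3}}} = \frac{9 \cdot 3134 \cdot 3135}{10955839861 \cdot \frac{1}{7598896696}} = \frac{88425810}{10955839861 \cdot \frac{1}{7598896696}} = \frac{88425810}{\frac{10955839861}{7598896696}} = 88425810 \cdot \frac{7598896696}{10955839861} = \frac{671938595450123760}{10955839861}$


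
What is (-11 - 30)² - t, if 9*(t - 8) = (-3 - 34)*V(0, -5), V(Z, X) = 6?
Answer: 5093/3 ≈ 1697.7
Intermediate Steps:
t = -50/3 (t = 8 + ((-3 - 34)*6)/9 = 8 + (-37*6)/9 = 8 + (⅑)*(-222) = 8 - 74/3 = -50/3 ≈ -16.667)
(-11 - 30)² - t = (-11 - 30)² - 1*(-50/3) = (-41)² + 50/3 = 1681 + 50/3 = 5093/3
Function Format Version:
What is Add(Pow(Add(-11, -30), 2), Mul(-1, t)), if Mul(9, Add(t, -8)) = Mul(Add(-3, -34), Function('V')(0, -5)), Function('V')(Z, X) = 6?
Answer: Rational(5093, 3) ≈ 1697.7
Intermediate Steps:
t = Rational(-50, 3) (t = Add(8, Mul(Rational(1, 9), Mul(Add(-3, -34), 6))) = Add(8, Mul(Rational(1, 9), Mul(-37, 6))) = Add(8, Mul(Rational(1, 9), -222)) = Add(8, Rational(-74, 3)) = Rational(-50, 3) ≈ -16.667)
Add(Pow(Add(-11, -30), 2), Mul(-1, t)) = Add(Pow(Add(-11, -30), 2), Mul(-1, Rational(-50, 3))) = Add(Pow(-41, 2), Rational(50, 3)) = Add(1681, Rational(50, 3)) = Rational(5093, 3)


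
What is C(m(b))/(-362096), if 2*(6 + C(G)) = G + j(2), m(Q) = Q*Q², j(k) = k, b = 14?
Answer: -1367/362096 ≈ -0.0037752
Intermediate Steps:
m(Q) = Q³
C(G) = -5 + G/2 (C(G) = -6 + (G + 2)/2 = -6 + (2 + G)/2 = -6 + (1 + G/2) = -5 + G/2)
C(m(b))/(-362096) = (-5 + (½)*14³)/(-362096) = (-5 + (½)*2744)*(-1/362096) = (-5 + 1372)*(-1/362096) = 1367*(-1/362096) = -1367/362096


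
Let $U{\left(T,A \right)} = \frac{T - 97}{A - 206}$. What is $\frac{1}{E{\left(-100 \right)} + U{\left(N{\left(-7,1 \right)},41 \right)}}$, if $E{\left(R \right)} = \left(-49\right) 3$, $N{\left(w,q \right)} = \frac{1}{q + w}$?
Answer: $- \frac{90}{13177} \approx -0.0068301$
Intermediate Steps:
$E{\left(R \right)} = -147$
$U{\left(T,A \right)} = \frac{-97 + T}{-206 + A}$
$\frac{1}{E{\left(-100 \right)} + U{\left(N{\left(-7,1 \right)},41 \right)}} = \frac{1}{-147 + \frac{-97 + \frac{1}{1 - 7}}{-206 + 41}} = \frac{1}{-147 + \frac{-97 + \frac{1}{-6}}{-165}} = \frac{1}{-147 - \frac{-97 - \frac{1}{6}}{165}} = \frac{1}{-147 - - \frac{53}{90}} = \frac{1}{-147 + \frac{53}{90}} = \frac{1}{- \frac{13177}{90}} = - \frac{90}{13177}$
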